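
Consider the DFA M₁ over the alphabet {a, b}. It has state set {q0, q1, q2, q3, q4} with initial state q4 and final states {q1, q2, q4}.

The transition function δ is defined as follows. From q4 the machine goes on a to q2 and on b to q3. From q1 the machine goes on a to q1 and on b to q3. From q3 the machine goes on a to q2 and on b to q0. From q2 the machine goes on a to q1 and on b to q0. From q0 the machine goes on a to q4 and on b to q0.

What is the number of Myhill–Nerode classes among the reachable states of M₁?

2

Every state is reachable, so we keep all 5.
Start with accepting vs non-accepting: {q1,q2,q4} | {q0,q3}.
No further refinement is possible. Final partition (2 blocks): {q1,q2,q4} | {q0,q3}.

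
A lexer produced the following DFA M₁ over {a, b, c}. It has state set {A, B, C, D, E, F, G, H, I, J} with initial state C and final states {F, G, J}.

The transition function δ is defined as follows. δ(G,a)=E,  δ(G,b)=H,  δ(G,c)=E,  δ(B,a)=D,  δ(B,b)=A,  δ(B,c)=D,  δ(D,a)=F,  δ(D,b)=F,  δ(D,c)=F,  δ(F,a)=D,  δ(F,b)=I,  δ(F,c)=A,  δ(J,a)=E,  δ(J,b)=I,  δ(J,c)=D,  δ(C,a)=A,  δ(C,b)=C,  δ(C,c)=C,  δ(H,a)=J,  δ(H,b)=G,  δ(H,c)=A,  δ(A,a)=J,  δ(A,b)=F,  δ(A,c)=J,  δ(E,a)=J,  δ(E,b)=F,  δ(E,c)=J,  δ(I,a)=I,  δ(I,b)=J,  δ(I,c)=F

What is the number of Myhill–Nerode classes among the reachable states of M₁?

4

States {B,G,H} cannot be reached from the start state, so discard them.
Start with accepting vs non-accepting: {F,J} | {A,C,D,E,I}.
On input a, block {A,C,D,E,I} splits into {A,D,E} and {C,I}.
Split {C,I} by δ(·,a) → {C} and {I}.
Stable partition: {F,J} | {A,D,E} | {C} | {I} — 4 equivalence classes.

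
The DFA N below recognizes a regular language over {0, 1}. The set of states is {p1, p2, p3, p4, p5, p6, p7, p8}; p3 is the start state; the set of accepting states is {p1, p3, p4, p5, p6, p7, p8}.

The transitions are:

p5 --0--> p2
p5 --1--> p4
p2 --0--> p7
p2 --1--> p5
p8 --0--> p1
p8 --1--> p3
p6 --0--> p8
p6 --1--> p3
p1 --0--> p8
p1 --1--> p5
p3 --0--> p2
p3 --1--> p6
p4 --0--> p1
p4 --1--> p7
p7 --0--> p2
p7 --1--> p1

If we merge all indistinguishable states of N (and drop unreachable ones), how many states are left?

3

P0 = {p1,p3,p4,p5,p6,p7,p8} | {p2}.
On input 0, block {p1,p3,p4,p5,p6,p7,p8} splits into {p1,p4,p6,p8} and {p3,p5,p7}.
No further refinement is possible. Final partition (3 blocks): {p1,p4,p6,p8} | {p2} | {p3,p5,p7}.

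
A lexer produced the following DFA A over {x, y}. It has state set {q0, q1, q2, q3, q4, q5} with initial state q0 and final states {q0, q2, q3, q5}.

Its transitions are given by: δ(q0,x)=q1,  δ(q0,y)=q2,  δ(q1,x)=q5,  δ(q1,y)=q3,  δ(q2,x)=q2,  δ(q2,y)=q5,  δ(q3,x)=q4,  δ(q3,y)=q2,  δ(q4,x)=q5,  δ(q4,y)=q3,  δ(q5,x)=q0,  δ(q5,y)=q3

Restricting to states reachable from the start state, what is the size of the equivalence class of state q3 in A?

Start with accepting vs non-accepting: {q0,q2,q3,q5} | {q1,q4}.
Split {q0,q2,q3,q5} by δ(·,x) → {q0,q3} and {q2,q5}.
On input x, block {q2,q5} splits into {q2} and {q5}.
The partition is now stable with 4 blocks: {q0,q3} | {q1,q4} | {q2} | {q5}.
The equivalence class containing q3 is {q0,q3}, of size 2.

2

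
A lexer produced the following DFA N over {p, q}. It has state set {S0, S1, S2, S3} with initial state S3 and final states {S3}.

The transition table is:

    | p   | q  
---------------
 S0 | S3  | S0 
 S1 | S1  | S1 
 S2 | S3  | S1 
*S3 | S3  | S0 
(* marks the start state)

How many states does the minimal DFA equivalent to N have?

2

First remove the unreachable states {S1,S2}; 2 states remain.
Start with accepting vs non-accepting: {S3} | {S0}.
No further refinement is possible. Final partition (2 blocks): {S3} | {S0}.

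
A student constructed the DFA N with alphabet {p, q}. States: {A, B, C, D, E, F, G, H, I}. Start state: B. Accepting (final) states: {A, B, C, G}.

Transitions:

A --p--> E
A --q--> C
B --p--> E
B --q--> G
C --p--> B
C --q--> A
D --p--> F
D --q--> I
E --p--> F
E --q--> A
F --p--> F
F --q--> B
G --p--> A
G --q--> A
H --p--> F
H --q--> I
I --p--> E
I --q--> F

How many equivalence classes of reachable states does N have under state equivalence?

First remove the unreachable states {D,H,I}; 6 states remain.
P0 = {A,B,C,G} | {E,F}.
Split {A,B,C,G} by δ(·,p) → {A,B} and {C,G}.
The partition is now stable with 3 blocks: {A,B} | {E,F} | {C,G}.

3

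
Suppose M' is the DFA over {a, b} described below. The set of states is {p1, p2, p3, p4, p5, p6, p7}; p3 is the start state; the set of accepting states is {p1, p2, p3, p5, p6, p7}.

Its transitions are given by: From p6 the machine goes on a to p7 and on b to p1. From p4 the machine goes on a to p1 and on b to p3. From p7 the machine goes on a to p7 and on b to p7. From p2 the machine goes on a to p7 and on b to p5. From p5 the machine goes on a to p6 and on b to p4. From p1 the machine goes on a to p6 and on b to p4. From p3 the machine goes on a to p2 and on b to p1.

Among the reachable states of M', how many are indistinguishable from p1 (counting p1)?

All states are reachable from the start state.
Initial partition by acceptance: {p1,p2,p3,p5,p6,p7} | {p4}.
Split {p1,p2,p3,p5,p6,p7} by δ(·,b) → {p2,p3,p6,p7} and {p1,p5}.
On input b, block {p2,p3,p6,p7} splits into {p2,p3,p6} and {p7}.
Refine {p2,p3,p6} on symbol a: members go to different blocks, giving {p2,p6} and {p3}.
The partition is now stable with 5 blocks: {p2,p6} | {p4} | {p1,p5} | {p7} | {p3}.
The equivalence class containing p1 is {p1,p5}, of size 2.

2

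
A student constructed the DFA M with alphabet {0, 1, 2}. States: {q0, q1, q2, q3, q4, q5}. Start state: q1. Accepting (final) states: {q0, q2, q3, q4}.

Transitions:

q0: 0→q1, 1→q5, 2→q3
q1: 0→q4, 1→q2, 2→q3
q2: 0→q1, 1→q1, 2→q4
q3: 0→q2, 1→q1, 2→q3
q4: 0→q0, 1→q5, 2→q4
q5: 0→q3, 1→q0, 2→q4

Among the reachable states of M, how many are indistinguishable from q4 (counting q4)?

All states are reachable from the start state.
Initial partition by acceptance: {q0,q2,q3,q4} | {q1,q5}.
Refine {q0,q2,q3,q4} on symbol 0: members go to different blocks, giving {q0,q2} and {q3,q4}.
Stable partition: {q0,q2} | {q1,q5} | {q3,q4} — 3 equivalence classes.
The equivalence class containing q4 is {q3,q4}, of size 2.

2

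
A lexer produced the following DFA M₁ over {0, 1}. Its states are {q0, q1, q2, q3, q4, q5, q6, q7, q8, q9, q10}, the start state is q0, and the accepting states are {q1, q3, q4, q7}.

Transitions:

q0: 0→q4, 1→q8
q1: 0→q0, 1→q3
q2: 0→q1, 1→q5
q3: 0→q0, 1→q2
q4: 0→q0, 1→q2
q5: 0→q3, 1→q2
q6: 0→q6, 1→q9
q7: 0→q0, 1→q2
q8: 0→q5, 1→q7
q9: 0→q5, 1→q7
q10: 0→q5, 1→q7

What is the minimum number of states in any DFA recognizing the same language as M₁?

6

Reachable states from the start: {q0,q1,q2,q3,q4,q5,q7,q8}. Unreachable: {q6,q9,q10} — drop them.
Start with accepting vs non-accepting: {q1,q3,q4,q7} | {q0,q2,q5,q8}.
Refine {q1,q3,q4,q7} on symbol 1: members go to different blocks, giving {q3,q4,q7} and {q1}.
On input 0, block {q0,q2,q5,q8} splits into {q0,q5} and {q2} and {q8}.
On input 1, block {q0,q5} splits into {q0} and {q5}.
Stable partition: {q3,q4,q7} | {q0} | {q1} | {q2} | {q8} | {q5} — 6 equivalence classes.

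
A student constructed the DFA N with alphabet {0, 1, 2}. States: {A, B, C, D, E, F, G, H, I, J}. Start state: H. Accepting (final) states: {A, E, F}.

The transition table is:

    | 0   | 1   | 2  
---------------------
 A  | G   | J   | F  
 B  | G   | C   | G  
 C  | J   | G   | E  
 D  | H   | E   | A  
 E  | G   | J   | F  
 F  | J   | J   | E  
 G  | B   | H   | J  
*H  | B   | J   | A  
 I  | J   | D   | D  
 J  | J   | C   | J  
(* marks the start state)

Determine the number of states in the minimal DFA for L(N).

3

First remove the unreachable states {D,I}; 8 states remain.
P0 = {A,E,F} | {B,C,G,H,J}.
Refine {B,C,G,H,J} on symbol 2: members go to different blocks, giving {B,G,J} and {C,H}.
No further refinement is possible. Final partition (3 blocks): {A,E,F} | {B,G,J} | {C,H}.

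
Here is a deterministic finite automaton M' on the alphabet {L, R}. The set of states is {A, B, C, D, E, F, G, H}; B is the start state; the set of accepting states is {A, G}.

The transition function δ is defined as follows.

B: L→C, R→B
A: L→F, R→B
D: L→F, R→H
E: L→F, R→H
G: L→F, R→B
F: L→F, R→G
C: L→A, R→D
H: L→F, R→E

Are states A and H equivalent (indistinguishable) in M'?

No

Every state is reachable, so we keep all 8.
Initial partition by acceptance: {A,G} | {B,C,D,E,F,H}.
On input L, block {B,C,D,E,F,H} splits into {B,D,E,F,H} and {C}.
On input L, block {B,D,E,F,H} splits into {D,E,F,H} and {B}.
Refine {D,E,F,H} on symbol R: members go to different blocks, giving {D,E,H} and {F}.
Stable partition: {A,G} | {D,E,H} | {C} | {B} | {F} — 5 equivalence classes.
A and H end up in different blocks, so they are distinguishable. For instance, the string 'ε' is accepted from only A.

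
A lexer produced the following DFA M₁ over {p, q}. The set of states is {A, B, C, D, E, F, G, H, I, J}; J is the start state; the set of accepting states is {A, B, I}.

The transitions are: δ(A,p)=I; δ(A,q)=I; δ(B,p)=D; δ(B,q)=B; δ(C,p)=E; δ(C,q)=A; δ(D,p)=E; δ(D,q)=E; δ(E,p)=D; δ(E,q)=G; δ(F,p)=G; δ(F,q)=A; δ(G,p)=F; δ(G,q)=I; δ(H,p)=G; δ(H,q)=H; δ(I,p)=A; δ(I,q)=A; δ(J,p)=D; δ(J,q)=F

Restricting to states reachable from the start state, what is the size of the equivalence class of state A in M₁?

Reachable states from the start: {A,D,E,F,G,I,J}. Unreachable: {B,C,H} — drop them.
P0 = {A,I} | {D,E,F,G,J}.
Split {D,E,F,G,J} by δ(·,q) → {D,E,J} and {F,G}.
On input q, block {D,E,J} splits into {E,J} and {D}.
Stable partition: {A,I} | {E,J} | {F,G} | {D} — 4 equivalence classes.
State A belongs to the block {A,I}, which has 2 states.

2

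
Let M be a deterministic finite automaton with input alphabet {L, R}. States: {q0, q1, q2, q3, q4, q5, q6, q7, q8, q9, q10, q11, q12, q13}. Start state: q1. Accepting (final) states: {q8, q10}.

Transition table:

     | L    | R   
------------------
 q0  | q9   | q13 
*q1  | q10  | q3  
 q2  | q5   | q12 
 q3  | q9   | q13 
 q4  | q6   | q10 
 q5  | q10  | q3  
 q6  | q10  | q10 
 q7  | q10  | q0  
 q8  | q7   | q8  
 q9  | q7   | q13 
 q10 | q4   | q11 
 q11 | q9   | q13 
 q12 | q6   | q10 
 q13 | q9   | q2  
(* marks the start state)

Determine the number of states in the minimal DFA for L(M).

States {q8} cannot be reached from the start state, so discard them.
P0 = {q10} | {q0,q1,q2,q3,q4,q5,q6,q7,q9,q11,q12,q13}.
Refine {q0,q1,q2,q3,q4,q5,q6,q7,q9,q11,q12,q13} on symbol L: members go to different blocks, giving {q0,q2,q3,q4,q9,q11,q12,q13} and {q1,q5,q6,q7}.
Refine {q0,q2,q3,q4,q9,q11,q12,q13} on symbol L: members go to different blocks, giving {q0,q3,q11,q13} and {q2,q4,q9,q12}.
On input R, block {q0,q3,q11,q13} splits into {q0,q3,q11} and {q13}.
Refine {q1,q5,q6,q7} on symbol R: members go to different blocks, giving {q1,q5,q7} and {q6}.
Split {q2,q4,q9,q12} by δ(·,L) → {q2,q9} and {q4,q12}.
Refine {q2,q9} on symbol R: members go to different blocks, giving {q2} and {q9}.
Stable partition: {q10} | {q0,q3,q11} | {q1,q5,q7} | {q2} | {q13} | {q6} | {q4,q12} | {q9} — 8 equivalence classes.

8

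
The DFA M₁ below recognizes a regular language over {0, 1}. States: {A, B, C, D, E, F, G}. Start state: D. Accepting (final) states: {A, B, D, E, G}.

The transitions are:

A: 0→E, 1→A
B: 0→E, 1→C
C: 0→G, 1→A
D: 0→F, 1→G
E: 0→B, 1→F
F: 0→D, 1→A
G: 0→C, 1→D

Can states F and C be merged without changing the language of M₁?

Yes

Start with accepting vs non-accepting: {A,B,D,E,G} | {C,F}.
Split {A,B,D,E,G} by δ(·,0) → {A,B,E} and {D,G}.
Split {A,B,E} by δ(·,1) → {B,E} and {A}.
No further refinement is possible. Final partition (4 blocks): {B,E} | {C,F} | {D,G} | {A}.
F and C lie in the same block of the stable partition, so they are equivalent — no string distinguishes them.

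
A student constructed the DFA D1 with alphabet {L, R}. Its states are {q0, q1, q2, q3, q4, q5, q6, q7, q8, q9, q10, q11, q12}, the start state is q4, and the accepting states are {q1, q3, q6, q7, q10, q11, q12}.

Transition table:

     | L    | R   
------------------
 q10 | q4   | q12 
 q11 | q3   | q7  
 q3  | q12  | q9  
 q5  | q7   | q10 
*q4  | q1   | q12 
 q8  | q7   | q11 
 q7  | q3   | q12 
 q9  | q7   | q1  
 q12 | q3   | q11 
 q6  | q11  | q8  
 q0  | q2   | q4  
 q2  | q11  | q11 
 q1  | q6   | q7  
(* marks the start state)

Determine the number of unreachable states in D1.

BFS from q4 reaches {q1, q3, q4, q6, q7, q8, q9, q11, q12}; the 4 state(s) q0, q2, q5, q10 are never visited.

4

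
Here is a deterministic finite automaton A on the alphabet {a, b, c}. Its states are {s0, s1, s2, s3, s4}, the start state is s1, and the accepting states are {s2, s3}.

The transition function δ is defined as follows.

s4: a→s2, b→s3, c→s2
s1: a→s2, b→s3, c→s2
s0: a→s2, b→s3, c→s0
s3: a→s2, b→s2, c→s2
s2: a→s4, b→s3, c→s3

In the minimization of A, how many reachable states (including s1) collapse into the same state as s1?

2

States {s0} cannot be reached from the start state, so discard them.
Start with accepting vs non-accepting: {s2,s3} | {s1,s4}.
Split {s2,s3} by δ(·,a) → {s2} and {s3}.
The partition is now stable with 3 blocks: {s2} | {s1,s4} | {s3}.
State s1 belongs to the block {s1,s4}, which has 2 states.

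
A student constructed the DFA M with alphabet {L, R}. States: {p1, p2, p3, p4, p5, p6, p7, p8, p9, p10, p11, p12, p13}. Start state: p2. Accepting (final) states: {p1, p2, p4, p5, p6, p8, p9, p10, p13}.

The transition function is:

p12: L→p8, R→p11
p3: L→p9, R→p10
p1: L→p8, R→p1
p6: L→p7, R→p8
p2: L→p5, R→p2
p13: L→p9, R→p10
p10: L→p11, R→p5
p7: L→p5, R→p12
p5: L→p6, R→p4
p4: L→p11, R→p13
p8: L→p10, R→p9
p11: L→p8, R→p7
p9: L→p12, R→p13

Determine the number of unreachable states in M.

2

Starting at p2 and following transitions, the reachable set is {p2, p4, p5, p6, p7, p8, p9, p10, p11, p12, p13}. That leaves p1, p3 unreachable — 2 in total.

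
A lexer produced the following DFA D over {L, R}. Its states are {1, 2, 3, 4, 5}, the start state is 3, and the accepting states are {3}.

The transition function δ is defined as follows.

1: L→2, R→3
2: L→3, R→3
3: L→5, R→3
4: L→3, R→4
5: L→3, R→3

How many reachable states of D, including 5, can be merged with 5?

1

States {1,2,4} cannot be reached from the start state, so discard them.
P0 = {3} | {5}.
No further refinement is possible. Final partition (2 blocks): {3} | {5}.
The equivalence class containing 5 is {5}, of size 1.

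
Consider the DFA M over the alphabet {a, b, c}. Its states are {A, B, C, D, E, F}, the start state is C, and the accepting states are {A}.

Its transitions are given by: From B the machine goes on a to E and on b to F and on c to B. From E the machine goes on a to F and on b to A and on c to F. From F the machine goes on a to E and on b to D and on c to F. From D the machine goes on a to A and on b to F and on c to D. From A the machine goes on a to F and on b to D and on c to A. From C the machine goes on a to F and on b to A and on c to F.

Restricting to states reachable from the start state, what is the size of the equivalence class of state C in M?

Reachable states from the start: {A,C,D,E,F}. Unreachable: {B} — drop them.
Start with accepting vs non-accepting: {A} | {C,D,E,F}.
On input a, block {C,D,E,F} splits into {C,E,F} and {D}.
Split {C,E,F} by δ(·,b) → {C,E} and {F}.
No further refinement is possible. Final partition (4 blocks): {A} | {C,E} | {D} | {F}.
State C belongs to the block {C,E}, which has 2 states.

2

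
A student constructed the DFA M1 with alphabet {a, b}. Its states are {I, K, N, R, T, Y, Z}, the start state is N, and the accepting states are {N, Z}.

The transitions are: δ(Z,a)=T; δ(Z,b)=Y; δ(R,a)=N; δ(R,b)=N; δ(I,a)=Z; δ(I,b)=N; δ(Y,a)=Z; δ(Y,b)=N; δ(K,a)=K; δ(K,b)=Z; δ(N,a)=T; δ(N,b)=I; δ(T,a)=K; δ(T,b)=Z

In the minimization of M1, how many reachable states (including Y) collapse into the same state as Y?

Reachable states from the start: {I,K,N,T,Y,Z}. Unreachable: {R} — drop them.
Start with accepting vs non-accepting: {N,Z} | {I,K,T,Y}.
On input a, block {I,K,T,Y} splits into {K,T} and {I,Y}.
Stable partition: {N,Z} | {K,T} | {I,Y} — 3 equivalence classes.
State Y belongs to the block {I,Y}, which has 2 states.

2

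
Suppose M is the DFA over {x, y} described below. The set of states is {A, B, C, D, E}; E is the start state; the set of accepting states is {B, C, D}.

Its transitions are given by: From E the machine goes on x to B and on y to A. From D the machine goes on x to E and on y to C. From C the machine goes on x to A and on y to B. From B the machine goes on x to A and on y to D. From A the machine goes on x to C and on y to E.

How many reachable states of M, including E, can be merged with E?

Start with accepting vs non-accepting: {B,C,D} | {A,E}.
No further refinement is possible. Final partition (2 blocks): {B,C,D} | {A,E}.
State E belongs to the block {A,E}, which has 2 states.

2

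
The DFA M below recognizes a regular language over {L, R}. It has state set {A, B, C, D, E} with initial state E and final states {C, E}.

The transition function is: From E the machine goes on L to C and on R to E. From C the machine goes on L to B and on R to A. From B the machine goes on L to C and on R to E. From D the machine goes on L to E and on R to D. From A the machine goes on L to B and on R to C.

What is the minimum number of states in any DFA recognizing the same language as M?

First remove the unreachable states {D}; 4 states remain.
Initial partition by acceptance: {C,E} | {A,B}.
On input L, block {C,E} splits into {C} and {E}.
Refine {A,B} on symbol L: members go to different blocks, giving {A} and {B}.
No further refinement is possible. Final partition (4 blocks): {C} | {A} | {E} | {B}.

4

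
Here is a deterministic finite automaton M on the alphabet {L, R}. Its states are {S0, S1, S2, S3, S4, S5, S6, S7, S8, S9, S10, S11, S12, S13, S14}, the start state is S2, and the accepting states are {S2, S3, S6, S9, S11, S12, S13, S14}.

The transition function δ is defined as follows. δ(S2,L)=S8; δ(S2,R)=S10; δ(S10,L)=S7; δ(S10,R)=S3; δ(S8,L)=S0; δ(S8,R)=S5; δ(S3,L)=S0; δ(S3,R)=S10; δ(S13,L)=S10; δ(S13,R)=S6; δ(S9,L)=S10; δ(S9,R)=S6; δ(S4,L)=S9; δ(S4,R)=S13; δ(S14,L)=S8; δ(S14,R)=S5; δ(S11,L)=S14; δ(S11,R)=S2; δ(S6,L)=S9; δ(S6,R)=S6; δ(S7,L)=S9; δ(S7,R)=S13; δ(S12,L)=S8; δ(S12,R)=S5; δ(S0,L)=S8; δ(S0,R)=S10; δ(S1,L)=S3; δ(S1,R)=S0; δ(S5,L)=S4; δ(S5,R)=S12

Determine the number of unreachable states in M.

3

No path from S2 leads to S1, S11, S14; the other 12 states are all reachable.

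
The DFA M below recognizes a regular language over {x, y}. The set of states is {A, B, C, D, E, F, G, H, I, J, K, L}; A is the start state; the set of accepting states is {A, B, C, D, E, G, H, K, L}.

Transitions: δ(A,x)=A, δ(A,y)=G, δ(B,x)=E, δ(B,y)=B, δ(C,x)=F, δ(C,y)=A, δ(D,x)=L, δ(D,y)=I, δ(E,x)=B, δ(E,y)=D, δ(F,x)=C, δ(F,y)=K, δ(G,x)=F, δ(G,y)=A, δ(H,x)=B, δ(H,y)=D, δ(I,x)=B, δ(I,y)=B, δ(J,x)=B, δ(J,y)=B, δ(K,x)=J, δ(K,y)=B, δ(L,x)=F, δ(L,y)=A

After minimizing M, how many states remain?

Reachable states from the start: {A,B,C,D,E,F,G,I,J,K,L}. Unreachable: {H} — drop them.
P0 = {A,B,C,D,E,G,K,L} | {F,I,J}.
Refine {A,B,C,D,E,G,K,L} on symbol x: members go to different blocks, giving {A,B,D,E} and {C,G,K,L}.
On input x, block {A,B,D,E} splits into {A,B,E} and {D}.
Refine {A,B,E} on symbol y: members go to different blocks, giving {A} and {B} and {E}.
On input x, block {F,I,J} splits into {I,J} and {F}.
Refine {C,G,K,L} on symbol x: members go to different blocks, giving {C,G,L} and {K}.
Stable partition: {A} | {I,J} | {C,G,L} | {D} | {B} | {E} | {F} | {K} — 8 equivalence classes.

8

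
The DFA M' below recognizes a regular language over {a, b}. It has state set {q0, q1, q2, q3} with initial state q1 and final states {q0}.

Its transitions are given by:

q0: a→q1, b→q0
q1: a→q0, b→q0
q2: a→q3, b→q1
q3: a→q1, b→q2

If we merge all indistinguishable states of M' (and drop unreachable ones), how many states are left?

States {q2,q3} cannot be reached from the start state, so discard them.
Start with accepting vs non-accepting: {q0} | {q1}.
Stable partition: {q0} | {q1} — 2 equivalence classes.

2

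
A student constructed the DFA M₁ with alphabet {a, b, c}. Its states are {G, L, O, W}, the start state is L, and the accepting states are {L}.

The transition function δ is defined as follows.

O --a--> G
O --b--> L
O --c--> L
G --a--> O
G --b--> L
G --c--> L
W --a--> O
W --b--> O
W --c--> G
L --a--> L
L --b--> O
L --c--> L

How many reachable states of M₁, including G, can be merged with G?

First remove the unreachable states {W}; 3 states remain.
Start with accepting vs non-accepting: {L} | {G,O}.
The partition is now stable with 2 blocks: {L} | {G,O}.
The equivalence class containing G is {G,O}, of size 2.

2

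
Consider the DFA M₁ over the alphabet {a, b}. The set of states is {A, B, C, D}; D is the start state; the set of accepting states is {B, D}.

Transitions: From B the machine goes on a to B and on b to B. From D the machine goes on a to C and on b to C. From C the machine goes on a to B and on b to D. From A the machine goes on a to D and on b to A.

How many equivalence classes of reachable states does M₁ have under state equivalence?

3

Reachable states from the start: {B,C,D}. Unreachable: {A} — drop them.
P0 = {B,D} | {C}.
Refine {B,D} on symbol a: members go to different blocks, giving {B} and {D}.
No further refinement is possible. Final partition (3 blocks): {B} | {C} | {D}.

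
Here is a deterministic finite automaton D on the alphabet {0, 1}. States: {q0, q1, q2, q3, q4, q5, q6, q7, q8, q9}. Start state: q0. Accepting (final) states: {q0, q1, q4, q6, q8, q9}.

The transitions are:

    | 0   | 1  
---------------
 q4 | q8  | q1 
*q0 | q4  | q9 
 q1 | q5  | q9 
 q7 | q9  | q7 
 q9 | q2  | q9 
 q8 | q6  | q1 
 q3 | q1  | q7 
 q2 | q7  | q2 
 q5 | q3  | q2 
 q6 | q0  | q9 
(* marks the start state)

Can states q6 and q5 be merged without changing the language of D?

All states are reachable from the start state.
Initial partition by acceptance: {q0,q1,q4,q6,q8,q9} | {q2,q3,q5,q7}.
On input 0, block {q0,q1,q4,q6,q8,q9} splits into {q0,q4,q6,q8} and {q1,q9}.
On input 0, block {q2,q3,q5,q7} splits into {q2,q5} and {q3,q7}.
The partition is now stable with 4 blocks: {q0,q4,q6,q8} | {q2,q5} | {q1,q9} | {q3,q7}.
q6 and q5 end up in different blocks, so they are distinguishable. For instance, the string 'ε' is accepted from only q6.

No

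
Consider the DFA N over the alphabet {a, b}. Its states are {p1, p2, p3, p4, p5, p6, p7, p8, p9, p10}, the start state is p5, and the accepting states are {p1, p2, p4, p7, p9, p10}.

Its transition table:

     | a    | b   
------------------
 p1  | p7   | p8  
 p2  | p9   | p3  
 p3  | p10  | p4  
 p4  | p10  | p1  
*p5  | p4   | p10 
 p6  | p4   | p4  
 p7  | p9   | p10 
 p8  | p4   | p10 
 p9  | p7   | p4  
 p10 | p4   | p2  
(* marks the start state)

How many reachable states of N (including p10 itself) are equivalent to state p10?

2

Reachable states from the start: {p1,p2,p3,p4,p5,p7,p8,p9,p10}. Unreachable: {p6} — drop them.
P0 = {p1,p2,p4,p7,p9,p10} | {p3,p5,p8}.
Refine {p1,p2,p4,p7,p9,p10} on symbol b: members go to different blocks, giving {p4,p7,p9,p10} and {p1,p2}.
Refine {p4,p7,p9,p10} on symbol b: members go to different blocks, giving {p4,p10} and {p7,p9}.
No further refinement is possible. Final partition (4 blocks): {p4,p10} | {p3,p5,p8} | {p1,p2} | {p7,p9}.
The equivalence class containing p10 is {p4,p10}, of size 2.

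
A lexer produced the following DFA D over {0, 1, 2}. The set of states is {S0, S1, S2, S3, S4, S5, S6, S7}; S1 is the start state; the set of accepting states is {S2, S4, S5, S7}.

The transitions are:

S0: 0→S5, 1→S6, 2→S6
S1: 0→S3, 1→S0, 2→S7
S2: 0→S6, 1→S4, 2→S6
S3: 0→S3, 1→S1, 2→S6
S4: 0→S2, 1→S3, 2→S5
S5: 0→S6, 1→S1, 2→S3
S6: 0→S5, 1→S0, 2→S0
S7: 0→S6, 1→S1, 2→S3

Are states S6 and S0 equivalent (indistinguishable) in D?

First remove the unreachable states {S2,S4}; 6 states remain.
Initial partition by acceptance: {S5,S7} | {S0,S1,S3,S6}.
Refine {S0,S1,S3,S6} on symbol 0: members go to different blocks, giving {S0,S6} and {S1,S3}.
Split {S1,S3} by δ(·,1) → {S1} and {S3}.
The partition is now stable with 4 blocks: {S5,S7} | {S0,S6} | {S1} | {S3}.
S6 and S0 lie in the same block of the stable partition, so they are equivalent — no string distinguishes them.

Yes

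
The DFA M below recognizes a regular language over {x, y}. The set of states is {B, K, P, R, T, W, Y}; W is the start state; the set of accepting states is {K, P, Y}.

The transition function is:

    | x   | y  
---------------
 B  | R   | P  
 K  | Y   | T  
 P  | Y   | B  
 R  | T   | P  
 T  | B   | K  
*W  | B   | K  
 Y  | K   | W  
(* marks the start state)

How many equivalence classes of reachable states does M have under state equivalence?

Every state is reachable, so we keep all 7.
Start with accepting vs non-accepting: {K,P,Y} | {B,R,T,W}.
Stable partition: {K,P,Y} | {B,R,T,W} — 2 equivalence classes.

2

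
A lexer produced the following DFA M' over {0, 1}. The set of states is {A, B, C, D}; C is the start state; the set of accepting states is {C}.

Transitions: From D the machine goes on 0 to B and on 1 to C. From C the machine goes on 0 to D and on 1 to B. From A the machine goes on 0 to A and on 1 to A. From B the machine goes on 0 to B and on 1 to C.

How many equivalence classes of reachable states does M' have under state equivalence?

First remove the unreachable states {A}; 3 states remain.
Initial partition by acceptance: {C} | {B,D}.
The partition is now stable with 2 blocks: {C} | {B,D}.

2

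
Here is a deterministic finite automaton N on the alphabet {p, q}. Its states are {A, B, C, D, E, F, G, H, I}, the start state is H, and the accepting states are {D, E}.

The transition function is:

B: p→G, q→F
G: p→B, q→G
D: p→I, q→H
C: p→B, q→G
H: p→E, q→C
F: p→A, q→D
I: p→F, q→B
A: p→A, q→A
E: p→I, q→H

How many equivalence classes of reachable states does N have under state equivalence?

Every state is reachable, so we keep all 9.
Initial partition by acceptance: {D,E} | {A,B,C,F,G,H,I}.
Refine {A,B,C,F,G,H,I} on symbol p: members go to different blocks, giving {A,B,C,F,G,I} and {H}.
Split {A,B,C,F,G,I} by δ(·,q) → {A,B,C,G,I} and {F}.
On input p, block {A,B,C,G,I} splits into {A,B,C,G} and {I}.
Refine {A,B,C,G} on symbol q: members go to different blocks, giving {A,C,G} and {B}.
On input p, block {A,C,G} splits into {C,G} and {A}.
Stable partition: {D,E} | {C,G} | {H} | {F} | {I} | {B} | {A} — 7 equivalence classes.

7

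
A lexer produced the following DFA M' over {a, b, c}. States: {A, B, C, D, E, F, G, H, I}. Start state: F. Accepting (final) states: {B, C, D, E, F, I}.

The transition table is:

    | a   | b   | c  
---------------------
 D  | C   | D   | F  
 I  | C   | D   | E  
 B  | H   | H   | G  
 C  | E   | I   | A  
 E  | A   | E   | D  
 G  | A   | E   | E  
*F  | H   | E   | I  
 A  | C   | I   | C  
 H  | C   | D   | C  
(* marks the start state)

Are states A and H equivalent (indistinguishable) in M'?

States {B,G} cannot be reached from the start state, so discard them.
P0 = {C,D,E,F,I} | {A,H}.
On input a, block {C,D,E,F,I} splits into {C,D,I} and {E,F}.
Split {C,D,I} by δ(·,a) → {D,I} and {C}.
No further refinement is possible. Final partition (4 blocks): {D,I} | {A,H} | {E,F} | {C}.
A and H lie in the same block of the stable partition, so they are equivalent — no string distinguishes them.

Yes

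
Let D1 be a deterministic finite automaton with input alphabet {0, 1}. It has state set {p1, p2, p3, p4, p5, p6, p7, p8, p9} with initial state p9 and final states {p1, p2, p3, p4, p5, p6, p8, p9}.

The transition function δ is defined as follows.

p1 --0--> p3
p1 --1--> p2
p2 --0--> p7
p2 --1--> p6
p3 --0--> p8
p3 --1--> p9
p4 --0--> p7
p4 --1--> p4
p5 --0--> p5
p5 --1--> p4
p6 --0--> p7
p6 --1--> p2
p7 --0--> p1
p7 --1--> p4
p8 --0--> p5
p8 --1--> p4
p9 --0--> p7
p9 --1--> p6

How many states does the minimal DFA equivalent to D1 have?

Every state is reachable, so we keep all 9.
Start with accepting vs non-accepting: {p1,p2,p3,p4,p5,p6,p8,p9} | {p7}.
Refine {p1,p2,p3,p4,p5,p6,p8,p9} on symbol 0: members go to different blocks, giving {p1,p3,p5,p8} and {p2,p4,p6,p9}.
The partition is now stable with 3 blocks: {p1,p3,p5,p8} | {p7} | {p2,p4,p6,p9}.

3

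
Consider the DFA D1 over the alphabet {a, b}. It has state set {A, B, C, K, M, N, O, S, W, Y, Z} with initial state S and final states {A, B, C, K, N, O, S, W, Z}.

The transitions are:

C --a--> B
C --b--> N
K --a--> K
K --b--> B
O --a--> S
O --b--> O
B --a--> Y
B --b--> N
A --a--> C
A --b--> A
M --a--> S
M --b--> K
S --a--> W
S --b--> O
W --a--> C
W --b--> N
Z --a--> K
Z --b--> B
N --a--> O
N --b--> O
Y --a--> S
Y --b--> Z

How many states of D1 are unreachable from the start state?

No path from S leads to A, M; the other 9 states are all reachable.

2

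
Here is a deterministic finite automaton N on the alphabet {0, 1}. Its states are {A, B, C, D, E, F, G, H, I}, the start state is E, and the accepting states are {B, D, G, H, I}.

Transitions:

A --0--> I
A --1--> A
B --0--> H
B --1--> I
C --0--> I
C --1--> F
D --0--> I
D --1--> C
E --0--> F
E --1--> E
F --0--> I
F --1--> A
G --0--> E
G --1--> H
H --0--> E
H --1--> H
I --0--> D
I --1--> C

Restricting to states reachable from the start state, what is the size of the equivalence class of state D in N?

2

Reachable states from the start: {A,C,D,E,F,I}. Unreachable: {B,G,H} — drop them.
P0 = {D,I} | {A,C,E,F}.
Split {A,C,E,F} by δ(·,0) → {A,C,F} and {E}.
No further refinement is possible. Final partition (3 blocks): {D,I} | {A,C,F} | {E}.
State D belongs to the block {D,I}, which has 2 states.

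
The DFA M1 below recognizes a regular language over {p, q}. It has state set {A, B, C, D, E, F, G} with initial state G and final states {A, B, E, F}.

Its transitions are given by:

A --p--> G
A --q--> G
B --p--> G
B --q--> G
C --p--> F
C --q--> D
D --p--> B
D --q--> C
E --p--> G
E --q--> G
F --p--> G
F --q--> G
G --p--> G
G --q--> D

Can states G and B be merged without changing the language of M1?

No

Reachable states from the start: {B,C,D,F,G}. Unreachable: {A,E} — drop them.
P0 = {B,F} | {C,D,G}.
Refine {C,D,G} on symbol p: members go to different blocks, giving {C,D} and {G}.
No further refinement is possible. Final partition (3 blocks): {B,F} | {C,D} | {G}.
G and B end up in different blocks, so they are distinguishable. For instance, the string 'ε' is accepted from only B.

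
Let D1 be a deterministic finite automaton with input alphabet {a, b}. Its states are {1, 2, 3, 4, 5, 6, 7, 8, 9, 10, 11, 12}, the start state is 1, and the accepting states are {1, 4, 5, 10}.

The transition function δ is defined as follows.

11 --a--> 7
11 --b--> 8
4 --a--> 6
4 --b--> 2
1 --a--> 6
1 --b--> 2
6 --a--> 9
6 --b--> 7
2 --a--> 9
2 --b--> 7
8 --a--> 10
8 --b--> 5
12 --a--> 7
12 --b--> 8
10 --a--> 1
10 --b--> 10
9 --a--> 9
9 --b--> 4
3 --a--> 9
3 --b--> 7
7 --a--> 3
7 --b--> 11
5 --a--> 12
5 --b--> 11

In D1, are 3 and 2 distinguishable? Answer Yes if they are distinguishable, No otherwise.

Start with accepting vs non-accepting: {1,4,5,10} | {2,3,6,7,8,9,11,12}.
Split {1,4,5,10} by δ(·,a) → {1,4,5} and {10}.
Split {2,3,6,7,8,9,11,12} by δ(·,a) → {2,3,6,7,9,11,12} and {8}.
Split {2,3,6,7,9,11,12} by δ(·,b) → {2,3,6,7} and {11,12} and {9}.
On input a, block {1,4,5} splits into {1,4} and {5}.
On input a, block {2,3,6,7} splits into {2,3,6} and {7}.
The partition is now stable with 8 blocks: {1,4} | {2,3,6} | {10} | {8} | {11,12} | {9} | {5} | {7}.
3 and 2 lie in the same block of the stable partition, so they are equivalent — no string distinguishes them.

No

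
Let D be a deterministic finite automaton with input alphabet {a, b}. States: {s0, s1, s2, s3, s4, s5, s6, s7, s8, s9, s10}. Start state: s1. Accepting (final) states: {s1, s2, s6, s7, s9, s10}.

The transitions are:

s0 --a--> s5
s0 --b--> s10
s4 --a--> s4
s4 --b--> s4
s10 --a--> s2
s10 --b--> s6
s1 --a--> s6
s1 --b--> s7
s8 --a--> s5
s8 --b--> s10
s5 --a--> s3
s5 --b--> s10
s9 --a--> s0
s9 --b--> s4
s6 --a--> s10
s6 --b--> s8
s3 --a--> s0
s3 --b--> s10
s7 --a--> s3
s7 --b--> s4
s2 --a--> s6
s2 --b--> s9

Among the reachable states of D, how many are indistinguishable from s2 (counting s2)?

2

Every state is reachable, so we keep all 11.
Start with accepting vs non-accepting: {s1,s2,s6,s7,s9,s10} | {s0,s3,s4,s5,s8}.
On input a, block {s1,s2,s6,s7,s9,s10} splits into {s1,s2,s6,s10} and {s7,s9}.
Split {s1,s2,s6,s10} by δ(·,b) → {s1,s2} and {s6} and {s10}.
Split {s0,s3,s4,s5,s8} by δ(·,b) → {s0,s3,s5,s8} and {s4}.
No further refinement is possible. Final partition (6 blocks): {s1,s2} | {s0,s3,s5,s8} | {s7,s9} | {s6} | {s10} | {s4}.
State s2 belongs to the block {s1,s2}, which has 2 states.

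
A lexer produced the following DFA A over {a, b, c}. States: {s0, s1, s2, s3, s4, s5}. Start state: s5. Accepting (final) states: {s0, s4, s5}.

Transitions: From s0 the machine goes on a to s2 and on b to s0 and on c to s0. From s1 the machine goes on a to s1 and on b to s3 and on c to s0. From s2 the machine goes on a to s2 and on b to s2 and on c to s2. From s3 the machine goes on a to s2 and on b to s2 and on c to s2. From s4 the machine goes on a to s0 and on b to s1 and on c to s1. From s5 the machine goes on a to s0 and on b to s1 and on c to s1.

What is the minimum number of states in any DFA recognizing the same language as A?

Reachable states from the start: {s0,s1,s2,s3,s5}. Unreachable: {s4} — drop them.
Initial partition by acceptance: {s0,s5} | {s1,s2,s3}.
Refine {s0,s5} on symbol a: members go to different blocks, giving {s0} and {s5}.
Split {s1,s2,s3} by δ(·,c) → {s2,s3} and {s1}.
The partition is now stable with 4 blocks: {s0} | {s2,s3} | {s5} | {s1}.

4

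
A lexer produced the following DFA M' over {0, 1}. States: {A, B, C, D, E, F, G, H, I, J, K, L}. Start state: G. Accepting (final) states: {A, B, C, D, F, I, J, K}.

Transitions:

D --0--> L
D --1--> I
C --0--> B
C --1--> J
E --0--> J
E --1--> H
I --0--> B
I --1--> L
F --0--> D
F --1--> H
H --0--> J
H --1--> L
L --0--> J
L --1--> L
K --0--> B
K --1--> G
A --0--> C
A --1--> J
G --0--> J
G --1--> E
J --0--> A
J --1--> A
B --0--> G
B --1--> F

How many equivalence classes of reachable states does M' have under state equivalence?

First remove the unreachable states {K}; 11 states remain.
P0 = {A,B,C,D,F,I,J} | {E,G,H,L}.
Refine {A,B,C,D,F,I,J} on symbol 0: members go to different blocks, giving {A,C,F,I,J} and {B,D}.
On input 0, block {A,C,F,I,J} splits into {C,F,I} and {A,J}.
Split {C,F,I} by δ(·,1) → {F,I} and {C}.
Refine {A,J} on symbol 0: members go to different blocks, giving {A} and {J}.
Stable partition: {F,I} | {E,G,H,L} | {B,D} | {A} | {C} | {J} — 6 equivalence classes.

6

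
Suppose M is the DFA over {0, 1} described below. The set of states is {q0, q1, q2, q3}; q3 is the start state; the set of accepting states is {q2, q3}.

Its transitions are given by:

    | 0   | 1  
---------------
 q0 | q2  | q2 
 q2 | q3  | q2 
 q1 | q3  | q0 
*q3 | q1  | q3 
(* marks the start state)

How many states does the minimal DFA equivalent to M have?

Every state is reachable, so we keep all 4.
Start with accepting vs non-accepting: {q2,q3} | {q0,q1}.
On input 0, block {q2,q3} splits into {q2} and {q3}.
Split {q0,q1} by δ(·,0) → {q0} and {q1}.
Stable partition: {q2} | {q0} | {q3} | {q1} — 4 equivalence classes.

4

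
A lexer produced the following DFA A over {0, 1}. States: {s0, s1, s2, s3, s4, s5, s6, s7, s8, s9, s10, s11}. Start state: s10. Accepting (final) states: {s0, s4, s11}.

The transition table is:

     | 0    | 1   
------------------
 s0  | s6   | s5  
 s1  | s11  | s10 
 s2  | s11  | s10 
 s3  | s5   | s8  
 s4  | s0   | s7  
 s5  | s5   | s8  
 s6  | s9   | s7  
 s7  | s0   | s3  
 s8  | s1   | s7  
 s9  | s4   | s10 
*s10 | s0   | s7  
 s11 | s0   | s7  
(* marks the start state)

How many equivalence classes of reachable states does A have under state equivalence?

First remove the unreachable states {s2}; 11 states remain.
P0 = {s0,s4,s11} | {s1,s3,s5,s6,s7,s8,s9,s10}.
Split {s0,s4,s11} by δ(·,0) → {s4,s11} and {s0}.
On input 0, block {s1,s3,s5,s6,s7,s8,s9,s10} splits into {s3,s5,s6,s8} and {s1,s9} and {s7,s10}.
On input 0, block {s3,s5,s6,s8} splits into {s3,s5} and {s6,s8}.
Split {s7,s10} by δ(·,1) → {s7} and {s10}.
The partition is now stable with 7 blocks: {s4,s11} | {s3,s5} | {s0} | {s1,s9} | {s7} | {s6,s8} | {s10}.

7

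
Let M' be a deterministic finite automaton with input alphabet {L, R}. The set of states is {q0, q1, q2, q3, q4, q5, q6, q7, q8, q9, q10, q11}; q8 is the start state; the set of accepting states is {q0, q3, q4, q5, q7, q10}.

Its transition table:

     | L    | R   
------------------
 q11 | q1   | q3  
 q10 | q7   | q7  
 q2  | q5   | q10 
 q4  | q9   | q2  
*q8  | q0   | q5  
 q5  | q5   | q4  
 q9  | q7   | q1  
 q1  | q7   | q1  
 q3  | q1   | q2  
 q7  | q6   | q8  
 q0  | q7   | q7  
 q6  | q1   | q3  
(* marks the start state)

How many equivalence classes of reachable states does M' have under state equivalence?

8

States {q11} cannot be reached from the start state, so discard them.
Start with accepting vs non-accepting: {q0,q3,q4,q5,q7,q10} | {q1,q2,q6,q8,q9}.
On input L, block {q0,q3,q4,q5,q7,q10} splits into {q0,q5,q10} and {q3,q4,q7}.
Refine {q0,q5,q10} on symbol L: members go to different blocks, giving {q0,q10} and {q5}.
Split {q1,q2,q6,q8,q9} by δ(·,L) → {q1,q9} and {q2} and {q6} and {q8}.
On input L, block {q3,q4,q7} splits into {q3,q4} and {q7}.
The partition is now stable with 8 blocks: {q0,q10} | {q1,q9} | {q3,q4} | {q5} | {q2} | {q6} | {q8} | {q7}.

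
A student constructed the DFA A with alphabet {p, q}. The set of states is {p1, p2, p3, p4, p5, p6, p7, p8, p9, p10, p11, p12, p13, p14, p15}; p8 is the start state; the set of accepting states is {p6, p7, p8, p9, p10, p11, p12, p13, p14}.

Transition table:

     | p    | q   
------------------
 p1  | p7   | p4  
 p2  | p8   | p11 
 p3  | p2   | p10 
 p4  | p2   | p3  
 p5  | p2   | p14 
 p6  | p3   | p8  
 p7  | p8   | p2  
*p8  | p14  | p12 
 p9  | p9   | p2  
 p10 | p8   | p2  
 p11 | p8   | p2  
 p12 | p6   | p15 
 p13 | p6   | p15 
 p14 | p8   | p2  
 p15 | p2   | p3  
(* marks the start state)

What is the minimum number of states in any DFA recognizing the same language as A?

First remove the unreachable states {p1,p4,p5,p7,p9,p13}; 9 states remain.
Initial partition by acceptance: {p6,p8,p10,p11,p12,p14} | {p2,p3,p15}.
On input p, block {p6,p8,p10,p11,p12,p14} splits into {p8,p10,p11,p12,p14} and {p6}.
On input p, block {p8,p10,p11,p12,p14} splits into {p8,p10,p11,p14} and {p12}.
Refine {p8,p10,p11,p14} on symbol q: members go to different blocks, giving {p10,p11,p14} and {p8}.
Split {p2,p3,p15} by δ(·,p) → {p3,p15} and {p2}.
On input q, block {p3,p15} splits into {p3} and {p15}.
The partition is now stable with 7 blocks: {p10,p11,p14} | {p3} | {p6} | {p12} | {p8} | {p2} | {p15}.

7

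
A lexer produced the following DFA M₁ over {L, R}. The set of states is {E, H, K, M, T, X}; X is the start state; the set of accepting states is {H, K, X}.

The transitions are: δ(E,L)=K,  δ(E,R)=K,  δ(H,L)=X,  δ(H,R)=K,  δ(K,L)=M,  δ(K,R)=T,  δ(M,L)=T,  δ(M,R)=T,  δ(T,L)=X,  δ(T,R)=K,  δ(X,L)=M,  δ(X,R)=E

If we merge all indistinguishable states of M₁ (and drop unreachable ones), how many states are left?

3

States {H} cannot be reached from the start state, so discard them.
Initial partition by acceptance: {K,X} | {E,M,T}.
On input L, block {E,M,T} splits into {E,T} and {M}.
The partition is now stable with 3 blocks: {K,X} | {E,T} | {M}.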